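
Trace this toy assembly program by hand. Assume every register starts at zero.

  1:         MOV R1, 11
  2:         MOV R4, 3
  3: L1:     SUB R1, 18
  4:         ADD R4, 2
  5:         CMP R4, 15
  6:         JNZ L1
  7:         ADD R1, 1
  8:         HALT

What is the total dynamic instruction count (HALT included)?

28

after MOV R1, 11: R1=11
after MOV R4, 3: R4=3
after SUB R1, 18: R1=11-18=-7
after ADD R4, 2: R4=3+2=5
CMP R4, 15  (cmp 5,15)
JNZ L1: taken
after SUB R1, 18: R1=(-7)-18=-25
after ADD R4, 2: R4=5+2=7
CMP R4, 15  (cmp 7,15)
JNZ L1: taken
after SUB R1, 18: R1=(-25)-18=-43
after ADD R4, 2: R4=7+2=9
CMP R4, 15  (cmp 9,15)
JNZ L1: taken
after SUB R1, 18: R1=(-43)-18=-61
after ADD R4, 2: R4=9+2=11
CMP R4, 15  (cmp 11,15)
JNZ L1: taken
after SUB R1, 18: R1=(-61)-18=-79
after ADD R4, 2: R4=11+2=13
CMP R4, 15  (cmp 13,15)
JNZ L1: taken
after SUB R1, 18: R1=(-79)-18=-97
after ADD R4, 2: R4=13+2=15
CMP R4, 15  (cmp 15,15)
JNZ L1: not taken
after ADD R1, 1: R1=(-97)+1=-96
halt.
Total executed instructions: 28.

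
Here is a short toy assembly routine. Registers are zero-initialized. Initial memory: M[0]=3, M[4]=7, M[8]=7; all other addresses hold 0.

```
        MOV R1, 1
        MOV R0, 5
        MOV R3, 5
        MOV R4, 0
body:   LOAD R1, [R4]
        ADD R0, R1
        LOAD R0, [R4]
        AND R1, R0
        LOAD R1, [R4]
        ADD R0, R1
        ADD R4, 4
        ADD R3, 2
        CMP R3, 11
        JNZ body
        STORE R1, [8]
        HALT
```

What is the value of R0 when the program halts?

R1=1
R0=5
R3=5
R4=0
R1=M[0]=3
R0=5+3=8
R0=M[0]=3
R1=3&3=3
R1=M[0]=3
R0=3+3=6
R4=0+4=4
R3=5+2=7
CMP R3, 11  (cmp 7,11)
JNZ body: taken
R1=M[4]=7
R0=6+7=13
R0=M[4]=7
R1=7&7=7
R1=M[4]=7
R0=7+7=14
R4=4+4=8
R3=7+2=9
CMP R3, 11  (cmp 9,11)
JNZ body: taken
R1=M[8]=7
R0=14+7=21
R0=M[8]=7
R1=7&7=7
R1=M[8]=7
R0=7+7=14
R4=8+4=12
R3=9+2=11
CMP R3, 11  (cmp 11,11)
JNZ body: not taken
STORE R1, [8] → M[8]=7
halt.

14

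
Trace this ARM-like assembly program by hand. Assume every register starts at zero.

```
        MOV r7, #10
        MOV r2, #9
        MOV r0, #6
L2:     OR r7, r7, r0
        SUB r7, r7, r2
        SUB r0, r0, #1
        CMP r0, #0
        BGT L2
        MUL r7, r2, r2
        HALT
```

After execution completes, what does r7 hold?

81

r7=10
r2=9
r0=6
r7=10|6=14
r7=14-9=5
r0=6-1=5
CMP r0, #0  (cmp 5,0)
BGT L2: taken
r7=5|5=5
r7=5-9=-4
r0=5-1=4
CMP r0, #0  (cmp 4,0)
BGT L2: taken
r7=(-4)|4=-4
r7=(-4)-9=-13
r0=4-1=3
CMP r0, #0  (cmp 3,0)
BGT L2: taken
r7=(-13)|3=-13
r7=(-13)-9=-22
r0=3-1=2
CMP r0, #0  (cmp 2,0)
BGT L2: taken
r7=(-22)|2=-22
r7=(-22)-9=-31
r0=2-1=1
CMP r0, #0  (cmp 1,0)
BGT L2: taken
r7=(-31)|1=-31
r7=(-31)-9=-40
r0=1-1=0
CMP r0, #0  (cmp 0,0)
BGT L2: not taken
r7=9*9=81
halt.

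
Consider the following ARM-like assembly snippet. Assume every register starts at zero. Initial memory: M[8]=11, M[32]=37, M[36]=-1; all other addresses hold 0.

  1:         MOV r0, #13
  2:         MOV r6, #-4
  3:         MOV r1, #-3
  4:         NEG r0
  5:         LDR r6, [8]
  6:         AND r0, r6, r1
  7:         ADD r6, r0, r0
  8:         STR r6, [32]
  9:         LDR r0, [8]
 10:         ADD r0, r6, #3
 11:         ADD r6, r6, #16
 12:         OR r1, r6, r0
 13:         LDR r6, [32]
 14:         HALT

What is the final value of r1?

55

MOV r0, #13 → r0=13
MOV r6, #-4 → r6=-4
MOV r1, #-3 → r1=-3
NEG r0 → r0=-(13)=-13
LDR r6, [8] → r6=M[8]=11
AND r0, r6, r1 → r0=11&(-3)=9
ADD r6, r0, r0 → r6=9+9=18
STR r6, [32] → M[32]=18
LDR r0, [8] → r0=M[8]=11
ADD r0, r6, #3 → r0=18+3=21
ADD r6, r6, #16 → r6=18+16=34
OR r1, r6, r0 → r1=34|21=55
LDR r6, [32] → r6=M[32]=18
halt.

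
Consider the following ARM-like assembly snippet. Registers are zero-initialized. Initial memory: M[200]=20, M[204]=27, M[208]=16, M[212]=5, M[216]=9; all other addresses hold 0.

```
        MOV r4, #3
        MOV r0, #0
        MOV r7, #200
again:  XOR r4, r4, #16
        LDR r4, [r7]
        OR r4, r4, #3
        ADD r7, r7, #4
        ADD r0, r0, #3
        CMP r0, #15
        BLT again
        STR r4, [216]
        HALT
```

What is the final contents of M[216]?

11

after MOV r4, #3: r4=3
after MOV r0, #0: r0=0
after MOV r7, #200: r7=200
after XOR r4, r4, #16: r4=3^16=19
after LDR r4, [r7]: r4=M[200]=20
after OR r4, r4, #3: r4=20|3=23
after ADD r7, r7, #4: r7=200+4=204
after ADD r0, r0, #3: r0=0+3=3
CMP r0, #15  (cmp 3,15)
BLT again: taken
after XOR r4, r4, #16: r4=23^16=7
after LDR r4, [r7]: r4=M[204]=27
after OR r4, r4, #3: r4=27|3=27
after ADD r7, r7, #4: r7=204+4=208
after ADD r0, r0, #3: r0=3+3=6
CMP r0, #15  (cmp 6,15)
BLT again: taken
after XOR r4, r4, #16: r4=27^16=11
after LDR r4, [r7]: r4=M[208]=16
after OR r4, r4, #3: r4=16|3=19
after ADD r7, r7, #4: r7=208+4=212
after ADD r0, r0, #3: r0=6+3=9
CMP r0, #15  (cmp 9,15)
BLT again: taken
after XOR r4, r4, #16: r4=19^16=3
after LDR r4, [r7]: r4=M[212]=5
after OR r4, r4, #3: r4=5|3=7
after ADD r7, r7, #4: r7=212+4=216
after ADD r0, r0, #3: r0=9+3=12
CMP r0, #15  (cmp 12,15)
BLT again: taken
after XOR r4, r4, #16: r4=7^16=23
after LDR r4, [r7]: r4=M[216]=9
after OR r4, r4, #3: r4=9|3=11
after ADD r7, r7, #4: r7=216+4=220
after ADD r0, r0, #3: r0=12+3=15
CMP r0, #15  (cmp 15,15)
BLT again: not taken
STR r4, [216] → M[216]=11
halt.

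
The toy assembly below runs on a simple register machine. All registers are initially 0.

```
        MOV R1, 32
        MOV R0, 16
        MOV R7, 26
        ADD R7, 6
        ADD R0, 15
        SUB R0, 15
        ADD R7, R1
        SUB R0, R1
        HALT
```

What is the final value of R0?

after MOV R1, 32: R1=32
after MOV R0, 16: R0=16
after MOV R7, 26: R7=26
after ADD R7, 6: R7=26+6=32
after ADD R0, 15: R0=16+15=31
after SUB R0, 15: R0=31-15=16
after ADD R7, R1: R7=32+32=64
after SUB R0, R1: R0=16-32=-16
halt.

-16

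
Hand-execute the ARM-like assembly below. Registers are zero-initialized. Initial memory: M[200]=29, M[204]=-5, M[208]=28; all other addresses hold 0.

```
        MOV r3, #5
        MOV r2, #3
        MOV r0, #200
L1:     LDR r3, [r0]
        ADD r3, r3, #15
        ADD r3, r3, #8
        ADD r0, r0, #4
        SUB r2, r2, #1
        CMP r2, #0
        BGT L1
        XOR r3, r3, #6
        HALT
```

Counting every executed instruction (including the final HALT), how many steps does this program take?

26

r3=5
r2=3
r0=200
r3=M[200]=29
r3=29+15=44
r3=44+8=52
r0=200+4=204
r2=3-1=2
CMP r2, #0  (cmp 2,0)
BGT L1: taken
r3=M[204]=-5
r3=(-5)+15=10
r3=10+8=18
r0=204+4=208
r2=2-1=1
CMP r2, #0  (cmp 1,0)
BGT L1: taken
r3=M[208]=28
r3=28+15=43
r3=43+8=51
r0=208+4=212
r2=1-1=0
CMP r2, #0  (cmp 0,0)
BGT L1: not taken
r3=51^6=53
halt.
Total executed instructions: 26.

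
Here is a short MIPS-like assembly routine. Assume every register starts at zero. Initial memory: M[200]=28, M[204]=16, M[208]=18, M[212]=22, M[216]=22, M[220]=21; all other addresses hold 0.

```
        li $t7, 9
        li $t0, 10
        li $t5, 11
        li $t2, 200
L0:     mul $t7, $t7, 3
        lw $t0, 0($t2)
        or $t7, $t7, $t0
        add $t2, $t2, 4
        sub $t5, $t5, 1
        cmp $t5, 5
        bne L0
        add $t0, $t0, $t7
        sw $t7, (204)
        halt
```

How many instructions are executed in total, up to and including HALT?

after li $t7, 9: $t7=9
after li $t0, 10: $t0=10
after li $t5, 11: $t5=11
after li $t2, 200: $t2=200
after mul $t7, $t7, 3: $t7=9*3=27
after lw $t0, 0($t2): $t0=M[200]=28
after or $t7, $t7, $t0: $t7=27|28=31
after add $t2, $t2, 4: $t2=200+4=204
after sub $t5, $t5, 1: $t5=11-1=10
cmp $t5, 5  (cmp 10,5)
bne L0: taken
after mul $t7, $t7, 3: $t7=31*3=93
after lw $t0, 0($t2): $t0=M[204]=16
after or $t7, $t7, $t0: $t7=93|16=93
after add $t2, $t2, 4: $t2=204+4=208
after sub $t5, $t5, 1: $t5=10-1=9
cmp $t5, 5  (cmp 9,5)
bne L0: taken
after mul $t7, $t7, 3: $t7=93*3=279
after lw $t0, 0($t2): $t0=M[208]=18
after or $t7, $t7, $t0: $t7=279|18=279
after add $t2, $t2, 4: $t2=208+4=212
after sub $t5, $t5, 1: $t5=9-1=8
cmp $t5, 5  (cmp 8,5)
bne L0: taken
after mul $t7, $t7, 3: $t7=279*3=837
after lw $t0, 0($t2): $t0=M[212]=22
after or $t7, $t7, $t0: $t7=837|22=855
after add $t2, $t2, 4: $t2=212+4=216
after sub $t5, $t5, 1: $t5=8-1=7
cmp $t5, 5  (cmp 7,5)
bne L0: taken
after mul $t7, $t7, 3: $t7=855*3=2565
after lw $t0, 0($t2): $t0=M[216]=22
after or $t7, $t7, $t0: $t7=2565|22=2583
after add $t2, $t2, 4: $t2=216+4=220
after sub $t5, $t5, 1: $t5=7-1=6
cmp $t5, 5  (cmp 6,5)
bne L0: taken
after mul $t7, $t7, 3: $t7=2583*3=7749
after lw $t0, 0($t2): $t0=M[220]=21
after or $t7, $t7, $t0: $t7=7749|21=7765
after add $t2, $t2, 4: $t2=220+4=224
after sub $t5, $t5, 1: $t5=6-1=5
cmp $t5, 5  (cmp 5,5)
bne L0: not taken
after add $t0, $t0, $t7: $t0=21+7765=7786
sw $t7, (204) → M[204]=7765
halt.
Total executed instructions: 49.

49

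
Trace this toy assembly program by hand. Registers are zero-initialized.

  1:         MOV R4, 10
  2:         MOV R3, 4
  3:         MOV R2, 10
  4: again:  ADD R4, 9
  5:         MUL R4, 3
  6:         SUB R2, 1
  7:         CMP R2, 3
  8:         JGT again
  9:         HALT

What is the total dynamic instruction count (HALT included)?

MOV R4, 10 → R4=10
MOV R3, 4 → R3=4
MOV R2, 10 → R2=10
ADD R4, 9 → R4=10+9=19
MUL R4, 3 → R4=19*3=57
SUB R2, 1 → R2=10-1=9
CMP R2, 3  (cmp 9,3)
JGT again: taken
ADD R4, 9 → R4=57+9=66
MUL R4, 3 → R4=66*3=198
SUB R2, 1 → R2=9-1=8
CMP R2, 3  (cmp 8,3)
JGT again: taken
ADD R4, 9 → R4=198+9=207
MUL R4, 3 → R4=207*3=621
SUB R2, 1 → R2=8-1=7
CMP R2, 3  (cmp 7,3)
JGT again: taken
ADD R4, 9 → R4=621+9=630
MUL R4, 3 → R4=630*3=1890
SUB R2, 1 → R2=7-1=6
CMP R2, 3  (cmp 6,3)
JGT again: taken
ADD R4, 9 → R4=1890+9=1899
MUL R4, 3 → R4=1899*3=5697
SUB R2, 1 → R2=6-1=5
CMP R2, 3  (cmp 5,3)
JGT again: taken
ADD R4, 9 → R4=5697+9=5706
MUL R4, 3 → R4=5706*3=17118
SUB R2, 1 → R2=5-1=4
CMP R2, 3  (cmp 4,3)
JGT again: taken
ADD R4, 9 → R4=17118+9=17127
MUL R4, 3 → R4=17127*3=51381
SUB R2, 1 → R2=4-1=3
CMP R2, 3  (cmp 3,3)
JGT again: not taken
halt.
Total executed instructions: 39.

39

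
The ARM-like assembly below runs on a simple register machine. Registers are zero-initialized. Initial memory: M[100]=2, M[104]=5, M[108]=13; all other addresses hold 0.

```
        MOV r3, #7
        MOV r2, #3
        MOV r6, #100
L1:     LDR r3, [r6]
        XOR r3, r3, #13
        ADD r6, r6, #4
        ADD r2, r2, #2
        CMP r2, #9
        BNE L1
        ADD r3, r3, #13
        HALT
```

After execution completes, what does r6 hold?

MOV r3, #7 → r3=7
MOV r2, #3 → r2=3
MOV r6, #100 → r6=100
LDR r3, [r6] → r3=M[100]=2
XOR r3, r3, #13 → r3=2^13=15
ADD r6, r6, #4 → r6=100+4=104
ADD r2, r2, #2 → r2=3+2=5
CMP r2, #9  (cmp 5,9)
BNE L1: taken
LDR r3, [r6] → r3=M[104]=5
XOR r3, r3, #13 → r3=5^13=8
ADD r6, r6, #4 → r6=104+4=108
ADD r2, r2, #2 → r2=5+2=7
CMP r2, #9  (cmp 7,9)
BNE L1: taken
LDR r3, [r6] → r3=M[108]=13
XOR r3, r3, #13 → r3=13^13=0
ADD r6, r6, #4 → r6=108+4=112
ADD r2, r2, #2 → r2=7+2=9
CMP r2, #9  (cmp 9,9)
BNE L1: not taken
ADD r3, r3, #13 → r3=0+13=13
halt.

112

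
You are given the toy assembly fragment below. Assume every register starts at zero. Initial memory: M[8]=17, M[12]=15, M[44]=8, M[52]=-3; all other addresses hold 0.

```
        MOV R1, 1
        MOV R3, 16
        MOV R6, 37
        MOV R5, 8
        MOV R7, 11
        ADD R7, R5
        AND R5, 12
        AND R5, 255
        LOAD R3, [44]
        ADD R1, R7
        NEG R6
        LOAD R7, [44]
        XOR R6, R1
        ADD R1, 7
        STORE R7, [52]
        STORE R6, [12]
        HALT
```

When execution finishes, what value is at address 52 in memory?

8

MOV R1, 1 → R1=1
MOV R3, 16 → R3=16
MOV R6, 37 → R6=37
MOV R5, 8 → R5=8
MOV R7, 11 → R7=11
ADD R7, R5 → R7=11+8=19
AND R5, 12 → R5=8&12=8
AND R5, 255 → R5=8&255=8
LOAD R3, [44] → R3=M[44]=8
ADD R1, R7 → R1=1+19=20
NEG R6 → R6=-(37)=-37
LOAD R7, [44] → R7=M[44]=8
XOR R6, R1 → R6=(-37)^20=-49
ADD R1, 7 → R1=20+7=27
STORE R7, [52] → M[52]=8
STORE R6, [12] → M[12]=-49
halt.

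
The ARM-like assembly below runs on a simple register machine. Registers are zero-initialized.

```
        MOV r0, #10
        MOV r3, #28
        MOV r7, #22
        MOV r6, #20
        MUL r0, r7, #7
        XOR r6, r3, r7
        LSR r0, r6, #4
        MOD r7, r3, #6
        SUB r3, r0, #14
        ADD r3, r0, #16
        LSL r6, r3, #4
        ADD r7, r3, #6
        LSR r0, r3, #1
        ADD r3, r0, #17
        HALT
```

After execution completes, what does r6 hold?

r0=10
r3=28
r7=22
r6=20
r0=22*7=154
r6=28^22=10
r0=10>>4=0
r7=28%6=4
r3=0-14=-14
r3=0+16=16
r6=16<<4=256
r7=16+6=22
r0=16>>1=8
r3=8+17=25
halt.

256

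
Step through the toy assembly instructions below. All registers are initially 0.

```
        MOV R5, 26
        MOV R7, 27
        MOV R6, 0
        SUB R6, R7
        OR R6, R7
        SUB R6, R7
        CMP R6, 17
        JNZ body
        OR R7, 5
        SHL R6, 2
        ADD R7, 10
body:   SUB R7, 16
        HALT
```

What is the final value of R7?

after MOV R5, 26: R5=26
after MOV R7, 27: R7=27
after MOV R6, 0: R6=0
after SUB R6, R7: R6=0-27=-27
after OR R6, R7: R6=(-27)|27=-1
after SUB R6, R7: R6=(-1)-27=-28
CMP R6, 17  (cmp -28,17)
JNZ body: taken
after SUB R7, 16: R7=27-16=11
halt.

11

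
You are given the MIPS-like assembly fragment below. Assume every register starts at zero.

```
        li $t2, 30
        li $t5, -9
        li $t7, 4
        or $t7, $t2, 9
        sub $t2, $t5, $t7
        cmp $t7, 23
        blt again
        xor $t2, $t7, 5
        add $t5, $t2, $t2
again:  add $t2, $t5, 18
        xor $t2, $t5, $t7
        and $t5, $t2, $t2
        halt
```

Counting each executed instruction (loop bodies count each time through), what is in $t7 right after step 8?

li $t2, 30 → $t2=30
li $t5, -9 → $t5=-9
li $t7, 4 → $t7=4
or $t7, $t2, 9 → $t7=30|9=31
sub $t2, $t5, $t7 → $t2=(-9)-31=-40
cmp $t7, 23  (cmp 31,23)
blt again: not taken
xor $t2, $t7, 5 → $t2=31^5=26
After step 8: $t7 = 31.

31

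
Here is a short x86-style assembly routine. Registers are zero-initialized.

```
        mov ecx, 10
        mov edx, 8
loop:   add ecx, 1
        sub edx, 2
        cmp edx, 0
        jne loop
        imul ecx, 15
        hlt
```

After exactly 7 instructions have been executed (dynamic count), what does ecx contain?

after mov ecx, 10: ecx=10
after mov edx, 8: edx=8
after add ecx, 1: ecx=10+1=11
after sub edx, 2: edx=8-2=6
cmp edx, 0  (cmp 6,0)
jne loop: taken
after add ecx, 1: ecx=11+1=12
After step 7: ecx = 12.

12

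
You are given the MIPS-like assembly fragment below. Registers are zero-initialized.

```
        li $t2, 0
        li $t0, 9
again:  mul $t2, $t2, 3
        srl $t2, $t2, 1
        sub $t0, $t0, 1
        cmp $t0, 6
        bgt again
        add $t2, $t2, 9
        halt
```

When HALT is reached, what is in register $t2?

$t2=0
$t0=9
$t2=0*3=0
$t2=0>>1=0
$t0=9-1=8
cmp $t0, 6  (cmp 8,6)
bgt again: taken
$t2=0*3=0
$t2=0>>1=0
$t0=8-1=7
cmp $t0, 6  (cmp 7,6)
bgt again: taken
$t2=0*3=0
$t2=0>>1=0
$t0=7-1=6
cmp $t0, 6  (cmp 6,6)
bgt again: not taken
$t2=0+9=9
halt.

9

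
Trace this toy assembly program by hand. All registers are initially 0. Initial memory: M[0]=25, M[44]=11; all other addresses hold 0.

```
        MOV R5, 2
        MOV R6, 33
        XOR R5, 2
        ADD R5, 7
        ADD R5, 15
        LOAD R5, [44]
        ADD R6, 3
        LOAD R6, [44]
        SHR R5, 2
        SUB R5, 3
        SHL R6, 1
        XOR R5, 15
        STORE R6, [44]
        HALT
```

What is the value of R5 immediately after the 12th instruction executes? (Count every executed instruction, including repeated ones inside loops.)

-16

R5=2
R6=33
R5=2^2=0
R5=0+7=7
R5=7+15=22
R5=M[44]=11
R6=33+3=36
R6=M[44]=11
R5=11>>2=2
R5=2-3=-1
R6=11<<1=22
R5=(-1)^15=-16
After step 12: R5 = -16.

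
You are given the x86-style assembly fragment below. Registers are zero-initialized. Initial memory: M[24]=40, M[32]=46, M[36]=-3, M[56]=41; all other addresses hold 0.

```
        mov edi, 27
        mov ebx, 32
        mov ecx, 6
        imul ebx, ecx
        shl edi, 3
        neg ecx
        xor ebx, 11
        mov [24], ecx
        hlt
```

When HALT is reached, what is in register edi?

216

after mov edi, 27: edi=27
after mov ebx, 32: ebx=32
after mov ecx, 6: ecx=6
after imul ebx, ecx: ebx=32*6=192
after shl edi, 3: edi=27<<3=216
after neg ecx: ecx=-(6)=-6
after xor ebx, 11: ebx=192^11=203
mov [24], ecx → M[24]=-6
halt.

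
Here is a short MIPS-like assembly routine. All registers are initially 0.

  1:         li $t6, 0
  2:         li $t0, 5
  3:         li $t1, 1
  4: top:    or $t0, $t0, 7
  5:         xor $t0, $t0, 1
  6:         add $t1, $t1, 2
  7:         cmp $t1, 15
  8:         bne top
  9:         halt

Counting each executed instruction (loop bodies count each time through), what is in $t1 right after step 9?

3

$t6=0
$t0=5
$t1=1
$t0=5|7=7
$t0=7^1=6
$t1=1+2=3
cmp $t1, 15  (cmp 3,15)
bne top: taken
$t0=6|7=7
After step 9: $t1 = 3.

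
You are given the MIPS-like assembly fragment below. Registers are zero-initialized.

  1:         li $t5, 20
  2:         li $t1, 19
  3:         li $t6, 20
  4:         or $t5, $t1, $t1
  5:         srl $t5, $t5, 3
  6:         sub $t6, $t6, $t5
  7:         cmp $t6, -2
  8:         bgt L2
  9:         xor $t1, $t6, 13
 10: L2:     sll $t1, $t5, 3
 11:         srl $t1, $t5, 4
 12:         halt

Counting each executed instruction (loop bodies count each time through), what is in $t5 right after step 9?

$t5=20
$t1=19
$t6=20
$t5=19|19=19
$t5=19>>3=2
$t6=20-2=18
cmp $t6, -2  (cmp 18,-2)
bgt L2: taken
$t1=2<<3=16
After step 9: $t5 = 2.

2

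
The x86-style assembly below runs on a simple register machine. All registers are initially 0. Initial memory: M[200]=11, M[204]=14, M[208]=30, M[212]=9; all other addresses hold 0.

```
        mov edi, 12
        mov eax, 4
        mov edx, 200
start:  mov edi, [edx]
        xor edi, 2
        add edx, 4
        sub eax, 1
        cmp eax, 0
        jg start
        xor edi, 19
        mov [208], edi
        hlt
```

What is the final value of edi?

after mov edi, 12: edi=12
after mov eax, 4: eax=4
after mov edx, 200: edx=200
after mov edi, [edx]: edi=M[200]=11
after xor edi, 2: edi=11^2=9
after add edx, 4: edx=200+4=204
after sub eax, 1: eax=4-1=3
cmp eax, 0  (cmp 3,0)
jg start: taken
after mov edi, [edx]: edi=M[204]=14
after xor edi, 2: edi=14^2=12
after add edx, 4: edx=204+4=208
after sub eax, 1: eax=3-1=2
cmp eax, 0  (cmp 2,0)
jg start: taken
after mov edi, [edx]: edi=M[208]=30
after xor edi, 2: edi=30^2=28
after add edx, 4: edx=208+4=212
after sub eax, 1: eax=2-1=1
cmp eax, 0  (cmp 1,0)
jg start: taken
after mov edi, [edx]: edi=M[212]=9
after xor edi, 2: edi=9^2=11
after add edx, 4: edx=212+4=216
after sub eax, 1: eax=1-1=0
cmp eax, 0  (cmp 0,0)
jg start: not taken
after xor edi, 19: edi=11^19=24
mov [208], edi → M[208]=24
halt.

24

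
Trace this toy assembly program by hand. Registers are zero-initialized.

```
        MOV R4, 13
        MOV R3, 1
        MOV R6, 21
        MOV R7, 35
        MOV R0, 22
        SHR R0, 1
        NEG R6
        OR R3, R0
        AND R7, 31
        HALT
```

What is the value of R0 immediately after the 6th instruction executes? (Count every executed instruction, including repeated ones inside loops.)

R4=13
R3=1
R6=21
R7=35
R0=22
R0=22>>1=11
After step 6: R0 = 11.

11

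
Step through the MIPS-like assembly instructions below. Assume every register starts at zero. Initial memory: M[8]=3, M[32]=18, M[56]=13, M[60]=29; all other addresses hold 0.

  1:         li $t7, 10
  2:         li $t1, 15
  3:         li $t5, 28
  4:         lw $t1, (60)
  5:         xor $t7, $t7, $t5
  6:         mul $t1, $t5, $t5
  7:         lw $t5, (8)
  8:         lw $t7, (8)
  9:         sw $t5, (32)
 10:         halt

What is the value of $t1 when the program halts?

$t7=10
$t1=15
$t5=28
$t1=M[60]=29
$t7=10^28=22
$t1=28*28=784
$t5=M[8]=3
$t7=M[8]=3
sw $t5, (32) → M[32]=3
halt.

784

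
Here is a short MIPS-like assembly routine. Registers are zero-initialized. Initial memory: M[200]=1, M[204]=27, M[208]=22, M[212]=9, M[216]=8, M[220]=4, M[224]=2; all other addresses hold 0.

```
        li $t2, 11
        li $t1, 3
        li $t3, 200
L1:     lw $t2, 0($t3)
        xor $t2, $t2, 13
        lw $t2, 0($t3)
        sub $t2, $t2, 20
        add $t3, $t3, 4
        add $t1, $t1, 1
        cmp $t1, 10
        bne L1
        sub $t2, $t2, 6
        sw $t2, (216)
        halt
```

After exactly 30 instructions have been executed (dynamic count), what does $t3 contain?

after li $t2, 11: $t2=11
after li $t1, 3: $t1=3
after li $t3, 200: $t3=200
after lw $t2, 0($t3): $t2=M[200]=1
after xor $t2, $t2, 13: $t2=1^13=12
after lw $t2, 0($t3): $t2=M[200]=1
after sub $t2, $t2, 20: $t2=1-20=-19
after add $t3, $t3, 4: $t3=200+4=204
after add $t1, $t1, 1: $t1=3+1=4
cmp $t1, 10  (cmp 4,10)
bne L1: taken
after lw $t2, 0($t3): $t2=M[204]=27
after xor $t2, $t2, 13: $t2=27^13=22
after lw $t2, 0($t3): $t2=M[204]=27
after sub $t2, $t2, 20: $t2=27-20=7
after add $t3, $t3, 4: $t3=204+4=208
after add $t1, $t1, 1: $t1=4+1=5
cmp $t1, 10  (cmp 5,10)
bne L1: taken
after lw $t2, 0($t3): $t2=M[208]=22
after xor $t2, $t2, 13: $t2=22^13=27
after lw $t2, 0($t3): $t2=M[208]=22
after sub $t2, $t2, 20: $t2=22-20=2
after add $t3, $t3, 4: $t3=208+4=212
after add $t1, $t1, 1: $t1=5+1=6
cmp $t1, 10  (cmp 6,10)
bne L1: taken
after lw $t2, 0($t3): $t2=M[212]=9
after xor $t2, $t2, 13: $t2=9^13=4
after lw $t2, 0($t3): $t2=M[212]=9
After step 30: $t3 = 212.

212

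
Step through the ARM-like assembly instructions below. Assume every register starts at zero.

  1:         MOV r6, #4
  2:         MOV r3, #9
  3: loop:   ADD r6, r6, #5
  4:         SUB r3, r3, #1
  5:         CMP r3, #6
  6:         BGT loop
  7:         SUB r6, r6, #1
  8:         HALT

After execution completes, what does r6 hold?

MOV r6, #4 → r6=4
MOV r3, #9 → r3=9
ADD r6, r6, #5 → r6=4+5=9
SUB r3, r3, #1 → r3=9-1=8
CMP r3, #6  (cmp 8,6)
BGT loop: taken
ADD r6, r6, #5 → r6=9+5=14
SUB r3, r3, #1 → r3=8-1=7
CMP r3, #6  (cmp 7,6)
BGT loop: taken
ADD r6, r6, #5 → r6=14+5=19
SUB r3, r3, #1 → r3=7-1=6
CMP r3, #6  (cmp 6,6)
BGT loop: not taken
SUB r6, r6, #1 → r6=19-1=18
halt.

18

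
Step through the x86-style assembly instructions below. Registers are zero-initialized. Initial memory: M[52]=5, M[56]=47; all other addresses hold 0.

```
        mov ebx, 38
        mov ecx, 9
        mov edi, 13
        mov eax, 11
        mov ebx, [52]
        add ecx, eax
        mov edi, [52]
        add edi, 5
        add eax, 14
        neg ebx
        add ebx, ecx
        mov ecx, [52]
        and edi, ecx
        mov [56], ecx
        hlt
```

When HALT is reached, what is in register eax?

ebx=38
ecx=9
edi=13
eax=11
ebx=M[52]=5
ecx=9+11=20
edi=M[52]=5
edi=5+5=10
eax=11+14=25
ebx=-(5)=-5
ebx=(-5)+20=15
ecx=M[52]=5
edi=10&5=0
mov [56], ecx → M[56]=5
halt.

25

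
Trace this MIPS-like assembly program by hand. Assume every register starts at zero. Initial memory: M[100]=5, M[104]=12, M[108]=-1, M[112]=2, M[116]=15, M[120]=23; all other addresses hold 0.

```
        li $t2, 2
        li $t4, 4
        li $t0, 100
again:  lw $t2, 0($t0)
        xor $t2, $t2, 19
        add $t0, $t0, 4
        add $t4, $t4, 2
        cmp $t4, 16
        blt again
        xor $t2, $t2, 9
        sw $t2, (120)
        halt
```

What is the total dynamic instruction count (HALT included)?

after li $t2, 2: $t2=2
after li $t4, 4: $t4=4
after li $t0, 100: $t0=100
after lw $t2, 0($t0): $t2=M[100]=5
after xor $t2, $t2, 19: $t2=5^19=22
after add $t0, $t0, 4: $t0=100+4=104
after add $t4, $t4, 2: $t4=4+2=6
cmp $t4, 16  (cmp 6,16)
blt again: taken
after lw $t2, 0($t0): $t2=M[104]=12
after xor $t2, $t2, 19: $t2=12^19=31
after add $t0, $t0, 4: $t0=104+4=108
after add $t4, $t4, 2: $t4=6+2=8
cmp $t4, 16  (cmp 8,16)
blt again: taken
after lw $t2, 0($t0): $t2=M[108]=-1
after xor $t2, $t2, 19: $t2=(-1)^19=-20
after add $t0, $t0, 4: $t0=108+4=112
after add $t4, $t4, 2: $t4=8+2=10
cmp $t4, 16  (cmp 10,16)
blt again: taken
after lw $t2, 0($t0): $t2=M[112]=2
after xor $t2, $t2, 19: $t2=2^19=17
after add $t0, $t0, 4: $t0=112+4=116
after add $t4, $t4, 2: $t4=10+2=12
cmp $t4, 16  (cmp 12,16)
blt again: taken
after lw $t2, 0($t0): $t2=M[116]=15
after xor $t2, $t2, 19: $t2=15^19=28
after add $t0, $t0, 4: $t0=116+4=120
after add $t4, $t4, 2: $t4=12+2=14
cmp $t4, 16  (cmp 14,16)
blt again: taken
after lw $t2, 0($t0): $t2=M[120]=23
after xor $t2, $t2, 19: $t2=23^19=4
after add $t0, $t0, 4: $t0=120+4=124
after add $t4, $t4, 2: $t4=14+2=16
cmp $t4, 16  (cmp 16,16)
blt again: not taken
after xor $t2, $t2, 9: $t2=4^9=13
sw $t2, (120) → M[120]=13
halt.
Total executed instructions: 42.

42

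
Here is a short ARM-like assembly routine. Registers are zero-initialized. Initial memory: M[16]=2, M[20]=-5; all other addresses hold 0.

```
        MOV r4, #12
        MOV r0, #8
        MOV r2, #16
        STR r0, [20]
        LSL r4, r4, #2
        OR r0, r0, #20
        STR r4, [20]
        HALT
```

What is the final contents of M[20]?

48

after MOV r4, #12: r4=12
after MOV r0, #8: r0=8
after MOV r2, #16: r2=16
STR r0, [20] → M[20]=8
after LSL r4, r4, #2: r4=12<<2=48
after OR r0, r0, #20: r0=8|20=28
STR r4, [20] → M[20]=48
halt.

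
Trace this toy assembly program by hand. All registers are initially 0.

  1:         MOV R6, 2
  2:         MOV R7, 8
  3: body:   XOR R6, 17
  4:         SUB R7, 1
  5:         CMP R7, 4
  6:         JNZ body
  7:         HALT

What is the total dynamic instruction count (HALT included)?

R6=2
R7=8
R6=2^17=19
R7=8-1=7
CMP R7, 4  (cmp 7,4)
JNZ body: taken
R6=19^17=2
R7=7-1=6
CMP R7, 4  (cmp 6,4)
JNZ body: taken
R6=2^17=19
R7=6-1=5
CMP R7, 4  (cmp 5,4)
JNZ body: taken
R6=19^17=2
R7=5-1=4
CMP R7, 4  (cmp 4,4)
JNZ body: not taken
halt.
Total executed instructions: 19.

19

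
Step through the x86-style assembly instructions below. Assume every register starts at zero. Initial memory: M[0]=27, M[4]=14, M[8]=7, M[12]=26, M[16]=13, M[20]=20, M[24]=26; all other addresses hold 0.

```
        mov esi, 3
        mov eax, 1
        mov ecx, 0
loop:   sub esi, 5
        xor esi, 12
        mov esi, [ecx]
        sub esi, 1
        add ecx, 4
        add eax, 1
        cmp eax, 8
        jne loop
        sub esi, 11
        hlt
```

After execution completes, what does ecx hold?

28

esi=3
eax=1
ecx=0
esi=3-5=-2
esi=(-2)^12=-14
esi=M[0]=27
esi=27-1=26
ecx=0+4=4
eax=1+1=2
cmp eax, 8  (cmp 2,8)
jne loop: taken
esi=26-5=21
esi=21^12=25
esi=M[4]=14
esi=14-1=13
ecx=4+4=8
eax=2+1=3
cmp eax, 8  (cmp 3,8)
jne loop: taken
esi=13-5=8
esi=8^12=4
esi=M[8]=7
esi=7-1=6
ecx=8+4=12
eax=3+1=4
cmp eax, 8  (cmp 4,8)
jne loop: taken
esi=6-5=1
esi=1^12=13
esi=M[12]=26
esi=26-1=25
ecx=12+4=16
eax=4+1=5
cmp eax, 8  (cmp 5,8)
jne loop: taken
esi=25-5=20
esi=20^12=24
esi=M[16]=13
esi=13-1=12
ecx=16+4=20
eax=5+1=6
cmp eax, 8  (cmp 6,8)
jne loop: taken
esi=12-5=7
esi=7^12=11
esi=M[20]=20
esi=20-1=19
ecx=20+4=24
eax=6+1=7
cmp eax, 8  (cmp 7,8)
jne loop: taken
esi=19-5=14
esi=14^12=2
esi=M[24]=26
esi=26-1=25
ecx=24+4=28
eax=7+1=8
cmp eax, 8  (cmp 8,8)
jne loop: not taken
esi=25-11=14
halt.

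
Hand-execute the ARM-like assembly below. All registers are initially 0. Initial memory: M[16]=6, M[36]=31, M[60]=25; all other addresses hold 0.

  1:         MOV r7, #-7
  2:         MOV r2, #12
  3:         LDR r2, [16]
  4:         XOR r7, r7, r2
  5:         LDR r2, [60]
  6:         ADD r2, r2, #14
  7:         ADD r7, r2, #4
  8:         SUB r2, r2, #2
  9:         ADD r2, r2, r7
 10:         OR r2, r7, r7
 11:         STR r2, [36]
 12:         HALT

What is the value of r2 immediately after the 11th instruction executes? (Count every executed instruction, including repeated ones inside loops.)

r7=-7
r2=12
r2=M[16]=6
r7=(-7)^6=-1
r2=M[60]=25
r2=25+14=39
r7=39+4=43
r2=39-2=37
r2=37+43=80
r2=43|43=43
STR r2, [36] → M[36]=43
After step 11: r2 = 43.

43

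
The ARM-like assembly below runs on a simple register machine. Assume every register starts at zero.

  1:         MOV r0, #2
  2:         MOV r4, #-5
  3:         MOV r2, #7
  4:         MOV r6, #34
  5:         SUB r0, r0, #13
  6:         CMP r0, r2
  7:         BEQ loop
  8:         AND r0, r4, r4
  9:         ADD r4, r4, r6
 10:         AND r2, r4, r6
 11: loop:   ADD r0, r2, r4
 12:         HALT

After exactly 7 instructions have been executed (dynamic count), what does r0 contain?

MOV r0, #2 → r0=2
MOV r4, #-5 → r4=-5
MOV r2, #7 → r2=7
MOV r6, #34 → r6=34
SUB r0, r0, #13 → r0=2-13=-11
CMP r0, r2  (cmp -11,7)
BEQ loop: not taken
After step 7: r0 = -11.

-11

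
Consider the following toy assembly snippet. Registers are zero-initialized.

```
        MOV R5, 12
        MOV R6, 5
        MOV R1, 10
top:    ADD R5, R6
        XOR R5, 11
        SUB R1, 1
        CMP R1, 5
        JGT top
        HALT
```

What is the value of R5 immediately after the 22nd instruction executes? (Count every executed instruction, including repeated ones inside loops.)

28

R5=12
R6=5
R1=10
R5=12+5=17
R5=17^11=26
R1=10-1=9
CMP R1, 5  (cmp 9,5)
JGT top: taken
R5=26+5=31
R5=31^11=20
R1=9-1=8
CMP R1, 5  (cmp 8,5)
JGT top: taken
R5=20+5=25
R5=25^11=18
R1=8-1=7
CMP R1, 5  (cmp 7,5)
JGT top: taken
R5=18+5=23
R5=23^11=28
R1=7-1=6
CMP R1, 5  (cmp 6,5)
After step 22: R5 = 28.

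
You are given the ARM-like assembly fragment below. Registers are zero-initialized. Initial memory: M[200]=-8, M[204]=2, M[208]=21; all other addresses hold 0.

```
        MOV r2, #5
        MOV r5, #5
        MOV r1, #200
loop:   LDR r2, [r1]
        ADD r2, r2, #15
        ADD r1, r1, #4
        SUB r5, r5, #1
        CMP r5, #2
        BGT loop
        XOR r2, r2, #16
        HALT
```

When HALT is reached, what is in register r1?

212

after MOV r2, #5: r2=5
after MOV r5, #5: r5=5
after MOV r1, #200: r1=200
after LDR r2, [r1]: r2=M[200]=-8
after ADD r2, r2, #15: r2=(-8)+15=7
after ADD r1, r1, #4: r1=200+4=204
after SUB r5, r5, #1: r5=5-1=4
CMP r5, #2  (cmp 4,2)
BGT loop: taken
after LDR r2, [r1]: r2=M[204]=2
after ADD r2, r2, #15: r2=2+15=17
after ADD r1, r1, #4: r1=204+4=208
after SUB r5, r5, #1: r5=4-1=3
CMP r5, #2  (cmp 3,2)
BGT loop: taken
after LDR r2, [r1]: r2=M[208]=21
after ADD r2, r2, #15: r2=21+15=36
after ADD r1, r1, #4: r1=208+4=212
after SUB r5, r5, #1: r5=3-1=2
CMP r5, #2  (cmp 2,2)
BGT loop: not taken
after XOR r2, r2, #16: r2=36^16=52
halt.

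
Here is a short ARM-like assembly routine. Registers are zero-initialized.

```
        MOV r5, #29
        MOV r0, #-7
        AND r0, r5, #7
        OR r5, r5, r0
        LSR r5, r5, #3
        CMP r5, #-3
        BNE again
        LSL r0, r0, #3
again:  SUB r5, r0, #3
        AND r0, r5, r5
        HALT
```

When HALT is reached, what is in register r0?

r5=29
r0=-7
r0=29&7=5
r5=29|5=29
r5=29>>3=3
CMP r5, #-3  (cmp 3,-3)
BNE again: taken
r5=5-3=2
r0=2&2=2
halt.

2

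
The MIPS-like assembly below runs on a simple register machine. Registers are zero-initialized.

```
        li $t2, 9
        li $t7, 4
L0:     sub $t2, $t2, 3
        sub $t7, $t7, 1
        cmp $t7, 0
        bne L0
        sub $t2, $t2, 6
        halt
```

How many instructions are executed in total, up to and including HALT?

li $t2, 9 → $t2=9
li $t7, 4 → $t7=4
sub $t2, $t2, 3 → $t2=9-3=6
sub $t7, $t7, 1 → $t7=4-1=3
cmp $t7, 0  (cmp 3,0)
bne L0: taken
sub $t2, $t2, 3 → $t2=6-3=3
sub $t7, $t7, 1 → $t7=3-1=2
cmp $t7, 0  (cmp 2,0)
bne L0: taken
sub $t2, $t2, 3 → $t2=3-3=0
sub $t7, $t7, 1 → $t7=2-1=1
cmp $t7, 0  (cmp 1,0)
bne L0: taken
sub $t2, $t2, 3 → $t2=0-3=-3
sub $t7, $t7, 1 → $t7=1-1=0
cmp $t7, 0  (cmp 0,0)
bne L0: not taken
sub $t2, $t2, 6 → $t2=(-3)-6=-9
halt.
Total executed instructions: 20.

20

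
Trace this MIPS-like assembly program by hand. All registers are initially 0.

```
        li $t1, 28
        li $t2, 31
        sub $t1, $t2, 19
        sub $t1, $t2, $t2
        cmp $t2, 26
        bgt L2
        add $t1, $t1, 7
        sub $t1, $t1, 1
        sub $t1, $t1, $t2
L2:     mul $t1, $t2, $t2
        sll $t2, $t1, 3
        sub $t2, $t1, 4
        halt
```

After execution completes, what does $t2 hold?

957

after li $t1, 28: $t1=28
after li $t2, 31: $t2=31
after sub $t1, $t2, 19: $t1=31-19=12
after sub $t1, $t2, $t2: $t1=31-31=0
cmp $t2, 26  (cmp 31,26)
bgt L2: taken
after mul $t1, $t2, $t2: $t1=31*31=961
after sll $t2, $t1, 3: $t2=961<<3=7688
after sub $t2, $t1, 4: $t2=961-4=957
halt.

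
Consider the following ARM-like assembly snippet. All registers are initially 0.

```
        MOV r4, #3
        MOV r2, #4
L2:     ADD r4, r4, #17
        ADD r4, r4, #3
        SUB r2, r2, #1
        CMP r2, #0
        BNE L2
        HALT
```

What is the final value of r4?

83

r4=3
r2=4
r4=3+17=20
r4=20+3=23
r2=4-1=3
CMP r2, #0  (cmp 3,0)
BNE L2: taken
r4=23+17=40
r4=40+3=43
r2=3-1=2
CMP r2, #0  (cmp 2,0)
BNE L2: taken
r4=43+17=60
r4=60+3=63
r2=2-1=1
CMP r2, #0  (cmp 1,0)
BNE L2: taken
r4=63+17=80
r4=80+3=83
r2=1-1=0
CMP r2, #0  (cmp 0,0)
BNE L2: not taken
halt.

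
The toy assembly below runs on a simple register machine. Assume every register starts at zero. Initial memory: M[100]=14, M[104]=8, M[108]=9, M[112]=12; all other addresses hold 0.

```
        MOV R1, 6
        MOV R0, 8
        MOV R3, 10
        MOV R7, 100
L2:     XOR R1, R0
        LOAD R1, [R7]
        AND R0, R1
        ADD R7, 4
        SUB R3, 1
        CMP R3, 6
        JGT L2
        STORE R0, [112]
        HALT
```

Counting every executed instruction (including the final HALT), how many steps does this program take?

MOV R1, 6 → R1=6
MOV R0, 8 → R0=8
MOV R3, 10 → R3=10
MOV R7, 100 → R7=100
XOR R1, R0 → R1=6^8=14
LOAD R1, [R7] → R1=M[100]=14
AND R0, R1 → R0=8&14=8
ADD R7, 4 → R7=100+4=104
SUB R3, 1 → R3=10-1=9
CMP R3, 6  (cmp 9,6)
JGT L2: taken
XOR R1, R0 → R1=14^8=6
LOAD R1, [R7] → R1=M[104]=8
AND R0, R1 → R0=8&8=8
ADD R7, 4 → R7=104+4=108
SUB R3, 1 → R3=9-1=8
CMP R3, 6  (cmp 8,6)
JGT L2: taken
XOR R1, R0 → R1=8^8=0
LOAD R1, [R7] → R1=M[108]=9
AND R0, R1 → R0=8&9=8
ADD R7, 4 → R7=108+4=112
SUB R3, 1 → R3=8-1=7
CMP R3, 6  (cmp 7,6)
JGT L2: taken
XOR R1, R0 → R1=9^8=1
LOAD R1, [R7] → R1=M[112]=12
AND R0, R1 → R0=8&12=8
ADD R7, 4 → R7=112+4=116
SUB R3, 1 → R3=7-1=6
CMP R3, 6  (cmp 6,6)
JGT L2: not taken
STORE R0, [112] → M[112]=8
halt.
Total executed instructions: 34.

34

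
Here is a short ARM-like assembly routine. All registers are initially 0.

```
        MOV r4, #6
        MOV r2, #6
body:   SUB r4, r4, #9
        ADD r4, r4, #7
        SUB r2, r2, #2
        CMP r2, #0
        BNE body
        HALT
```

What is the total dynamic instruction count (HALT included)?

18

r4=6
r2=6
r4=6-9=-3
r4=(-3)+7=4
r2=6-2=4
CMP r2, #0  (cmp 4,0)
BNE body: taken
r4=4-9=-5
r4=(-5)+7=2
r2=4-2=2
CMP r2, #0  (cmp 2,0)
BNE body: taken
r4=2-9=-7
r4=(-7)+7=0
r2=2-2=0
CMP r2, #0  (cmp 0,0)
BNE body: not taken
halt.
Total executed instructions: 18.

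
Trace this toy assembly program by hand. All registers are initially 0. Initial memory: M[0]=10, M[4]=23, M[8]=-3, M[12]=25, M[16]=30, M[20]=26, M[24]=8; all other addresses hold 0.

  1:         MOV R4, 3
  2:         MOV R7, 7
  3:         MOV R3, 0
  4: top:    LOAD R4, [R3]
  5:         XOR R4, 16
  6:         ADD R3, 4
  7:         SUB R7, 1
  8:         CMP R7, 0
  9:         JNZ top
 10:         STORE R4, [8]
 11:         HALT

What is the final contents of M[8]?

24

after MOV R4, 3: R4=3
after MOV R7, 7: R7=7
after MOV R3, 0: R3=0
after LOAD R4, [R3]: R4=M[0]=10
after XOR R4, 16: R4=10^16=26
after ADD R3, 4: R3=0+4=4
after SUB R7, 1: R7=7-1=6
CMP R7, 0  (cmp 6,0)
JNZ top: taken
after LOAD R4, [R3]: R4=M[4]=23
after XOR R4, 16: R4=23^16=7
after ADD R3, 4: R3=4+4=8
after SUB R7, 1: R7=6-1=5
CMP R7, 0  (cmp 5,0)
JNZ top: taken
after LOAD R4, [R3]: R4=M[8]=-3
after XOR R4, 16: R4=(-3)^16=-19
after ADD R3, 4: R3=8+4=12
after SUB R7, 1: R7=5-1=4
CMP R7, 0  (cmp 4,0)
JNZ top: taken
after LOAD R4, [R3]: R4=M[12]=25
after XOR R4, 16: R4=25^16=9
after ADD R3, 4: R3=12+4=16
after SUB R7, 1: R7=4-1=3
CMP R7, 0  (cmp 3,0)
JNZ top: taken
after LOAD R4, [R3]: R4=M[16]=30
after XOR R4, 16: R4=30^16=14
after ADD R3, 4: R3=16+4=20
after SUB R7, 1: R7=3-1=2
CMP R7, 0  (cmp 2,0)
JNZ top: taken
after LOAD R4, [R3]: R4=M[20]=26
after XOR R4, 16: R4=26^16=10
after ADD R3, 4: R3=20+4=24
after SUB R7, 1: R7=2-1=1
CMP R7, 0  (cmp 1,0)
JNZ top: taken
after LOAD R4, [R3]: R4=M[24]=8
after XOR R4, 16: R4=8^16=24
after ADD R3, 4: R3=24+4=28
after SUB R7, 1: R7=1-1=0
CMP R7, 0  (cmp 0,0)
JNZ top: not taken
STORE R4, [8] → M[8]=24
halt.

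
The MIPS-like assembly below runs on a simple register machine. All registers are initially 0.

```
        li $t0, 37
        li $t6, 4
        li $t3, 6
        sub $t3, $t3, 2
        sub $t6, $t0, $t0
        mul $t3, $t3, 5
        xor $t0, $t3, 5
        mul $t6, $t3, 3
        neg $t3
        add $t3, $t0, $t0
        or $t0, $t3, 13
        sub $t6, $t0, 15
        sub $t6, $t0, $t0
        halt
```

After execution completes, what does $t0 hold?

47

$t0=37
$t6=4
$t3=6
$t3=6-2=4
$t6=37-37=0
$t3=4*5=20
$t0=20^5=17
$t6=20*3=60
$t3=-(20)=-20
$t3=17+17=34
$t0=34|13=47
$t6=47-15=32
$t6=47-47=0
halt.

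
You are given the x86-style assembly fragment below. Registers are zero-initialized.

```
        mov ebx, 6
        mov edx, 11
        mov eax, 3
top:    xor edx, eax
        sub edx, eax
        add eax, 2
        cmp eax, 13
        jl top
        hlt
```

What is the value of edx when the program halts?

mov ebx, 6 → ebx=6
mov edx, 11 → edx=11
mov eax, 3 → eax=3
xor edx, eax → edx=11^3=8
sub edx, eax → edx=8-3=5
add eax, 2 → eax=3+2=5
cmp eax, 13  (cmp 5,13)
jl top: taken
xor edx, eax → edx=5^5=0
sub edx, eax → edx=0-5=-5
add eax, 2 → eax=5+2=7
cmp eax, 13  (cmp 7,13)
jl top: taken
xor edx, eax → edx=(-5)^7=-4
sub edx, eax → edx=(-4)-7=-11
add eax, 2 → eax=7+2=9
cmp eax, 13  (cmp 9,13)
jl top: taken
xor edx, eax → edx=(-11)^9=-4
sub edx, eax → edx=(-4)-9=-13
add eax, 2 → eax=9+2=11
cmp eax, 13  (cmp 11,13)
jl top: taken
xor edx, eax → edx=(-13)^11=-8
sub edx, eax → edx=(-8)-11=-19
add eax, 2 → eax=11+2=13
cmp eax, 13  (cmp 13,13)
jl top: not taken
halt.

-19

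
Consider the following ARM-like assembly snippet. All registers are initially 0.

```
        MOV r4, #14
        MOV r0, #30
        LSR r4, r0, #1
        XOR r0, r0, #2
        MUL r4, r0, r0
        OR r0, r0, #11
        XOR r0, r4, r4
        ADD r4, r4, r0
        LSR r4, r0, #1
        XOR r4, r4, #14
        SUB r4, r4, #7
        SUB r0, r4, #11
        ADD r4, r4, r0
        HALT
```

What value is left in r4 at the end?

3

MOV r4, #14 → r4=14
MOV r0, #30 → r0=30
LSR r4, r0, #1 → r4=30>>1=15
XOR r0, r0, #2 → r0=30^2=28
MUL r4, r0, r0 → r4=28*28=784
OR r0, r0, #11 → r0=28|11=31
XOR r0, r4, r4 → r0=784^784=0
ADD r4, r4, r0 → r4=784+0=784
LSR r4, r0, #1 → r4=0>>1=0
XOR r4, r4, #14 → r4=0^14=14
SUB r4, r4, #7 → r4=14-7=7
SUB r0, r4, #11 → r0=7-11=-4
ADD r4, r4, r0 → r4=7+(-4)=3
halt.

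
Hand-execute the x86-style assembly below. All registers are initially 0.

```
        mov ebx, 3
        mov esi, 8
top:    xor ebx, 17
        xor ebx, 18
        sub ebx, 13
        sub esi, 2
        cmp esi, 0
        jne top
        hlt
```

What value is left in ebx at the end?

-61

after mov ebx, 3: ebx=3
after mov esi, 8: esi=8
after xor ebx, 17: ebx=3^17=18
after xor ebx, 18: ebx=18^18=0
after sub ebx, 13: ebx=0-13=-13
after sub esi, 2: esi=8-2=6
cmp esi, 0  (cmp 6,0)
jne top: taken
after xor ebx, 17: ebx=(-13)^17=-30
after xor ebx, 18: ebx=(-30)^18=-16
after sub ebx, 13: ebx=(-16)-13=-29
after sub esi, 2: esi=6-2=4
cmp esi, 0  (cmp 4,0)
jne top: taken
after xor ebx, 17: ebx=(-29)^17=-14
after xor ebx, 18: ebx=(-14)^18=-32
after sub ebx, 13: ebx=(-32)-13=-45
after sub esi, 2: esi=4-2=2
cmp esi, 0  (cmp 2,0)
jne top: taken
after xor ebx, 17: ebx=(-45)^17=-62
after xor ebx, 18: ebx=(-62)^18=-48
after sub ebx, 13: ebx=(-48)-13=-61
after sub esi, 2: esi=2-2=0
cmp esi, 0  (cmp 0,0)
jne top: not taken
halt.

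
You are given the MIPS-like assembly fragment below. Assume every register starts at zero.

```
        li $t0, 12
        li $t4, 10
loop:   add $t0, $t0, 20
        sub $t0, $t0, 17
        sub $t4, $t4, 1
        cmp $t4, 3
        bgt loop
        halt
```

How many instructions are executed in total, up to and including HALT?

li $t0, 12 → $t0=12
li $t4, 10 → $t4=10
add $t0, $t0, 20 → $t0=12+20=32
sub $t0, $t0, 17 → $t0=32-17=15
sub $t4, $t4, 1 → $t4=10-1=9
cmp $t4, 3  (cmp 9,3)
bgt loop: taken
add $t0, $t0, 20 → $t0=15+20=35
sub $t0, $t0, 17 → $t0=35-17=18
sub $t4, $t4, 1 → $t4=9-1=8
cmp $t4, 3  (cmp 8,3)
bgt loop: taken
add $t0, $t0, 20 → $t0=18+20=38
sub $t0, $t0, 17 → $t0=38-17=21
sub $t4, $t4, 1 → $t4=8-1=7
cmp $t4, 3  (cmp 7,3)
bgt loop: taken
add $t0, $t0, 20 → $t0=21+20=41
sub $t0, $t0, 17 → $t0=41-17=24
sub $t4, $t4, 1 → $t4=7-1=6
cmp $t4, 3  (cmp 6,3)
bgt loop: taken
add $t0, $t0, 20 → $t0=24+20=44
sub $t0, $t0, 17 → $t0=44-17=27
sub $t4, $t4, 1 → $t4=6-1=5
cmp $t4, 3  (cmp 5,3)
bgt loop: taken
add $t0, $t0, 20 → $t0=27+20=47
sub $t0, $t0, 17 → $t0=47-17=30
sub $t4, $t4, 1 → $t4=5-1=4
cmp $t4, 3  (cmp 4,3)
bgt loop: taken
add $t0, $t0, 20 → $t0=30+20=50
sub $t0, $t0, 17 → $t0=50-17=33
sub $t4, $t4, 1 → $t4=4-1=3
cmp $t4, 3  (cmp 3,3)
bgt loop: not taken
halt.
Total executed instructions: 38.

38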